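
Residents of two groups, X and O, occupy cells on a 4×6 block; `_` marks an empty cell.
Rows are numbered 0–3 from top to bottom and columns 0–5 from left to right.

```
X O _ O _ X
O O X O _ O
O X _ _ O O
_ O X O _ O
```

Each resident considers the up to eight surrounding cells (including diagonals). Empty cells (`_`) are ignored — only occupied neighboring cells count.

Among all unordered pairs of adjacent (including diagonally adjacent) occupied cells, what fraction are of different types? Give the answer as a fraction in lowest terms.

7/15

Scan each occupied cell's neighbors to the right and below (and the two forward diagonals) so each pair is counted once.
Row 0: X(0,0)–O(0,1)≠ X(0,0)–O(1,0)≠ X(0,0)–O(1,1)≠ O(0,1)–O(1,1)= O(0,1)–X(1,2)≠ O(0,1)–O(1,0)= O(0,3)–O(1,3)= O(0,3)–X(1,2)≠ X(0,5)–O(1,5)≠  → 6/9 unlike.
Row 1: O(1,0)–O(1,1)= O(1,0)–O(2,0)= O(1,0)–X(2,1)≠ O(1,1)–X(1,2)≠ O(1,1)–X(2,1)≠ O(1,1)–O(2,0)= X(1,2)–O(1,3)≠ X(1,2)–X(2,1)= O(1,3)–O(2,4)= O(1,5)–O(2,5)= O(1,5)–O(2,4)=  → 4/11 unlike.
Row 2: O(2,0)–X(2,1)≠ O(2,0)–O(3,1)= X(2,1)–O(3,1)≠ X(2,1)–X(3,2)= O(2,4)–O(2,5)= O(2,4)–O(3,5)= O(2,4)–O(3,3)= O(2,5)–O(3,5)=  → 2/8 unlike.
Row 3: O(3,1)–X(3,2)≠ X(3,2)–O(3,3)≠  → 2/2 unlike.
Total adjacent occupied pairs: 30; unlike-type pairs: 14.
14/30 reduces to 7/15.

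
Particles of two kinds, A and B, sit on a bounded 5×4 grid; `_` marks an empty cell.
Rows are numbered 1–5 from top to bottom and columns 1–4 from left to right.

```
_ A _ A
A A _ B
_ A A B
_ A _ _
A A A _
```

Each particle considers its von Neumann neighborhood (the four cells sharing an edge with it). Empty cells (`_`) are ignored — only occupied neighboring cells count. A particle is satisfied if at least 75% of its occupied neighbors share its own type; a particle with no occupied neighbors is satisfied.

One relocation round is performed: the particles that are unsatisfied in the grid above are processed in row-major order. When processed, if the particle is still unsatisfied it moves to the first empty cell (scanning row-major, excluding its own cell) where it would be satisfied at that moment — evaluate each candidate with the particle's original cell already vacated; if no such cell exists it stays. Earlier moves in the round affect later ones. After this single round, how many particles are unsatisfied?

0

Initially unsatisfied (in order): (1,4), (2,4), (3,3), (3,4).
  (1,4) → (1,1).
  (2,4): now satisfied by earlier moves; stays.
  (3,3) → (1,3).
  (3,4): now satisfied by earlier moves; stays.
Resulting grid:
A A A _
A A _ B
_ A _ B
_ A _ _
A A A _
All satisfied now.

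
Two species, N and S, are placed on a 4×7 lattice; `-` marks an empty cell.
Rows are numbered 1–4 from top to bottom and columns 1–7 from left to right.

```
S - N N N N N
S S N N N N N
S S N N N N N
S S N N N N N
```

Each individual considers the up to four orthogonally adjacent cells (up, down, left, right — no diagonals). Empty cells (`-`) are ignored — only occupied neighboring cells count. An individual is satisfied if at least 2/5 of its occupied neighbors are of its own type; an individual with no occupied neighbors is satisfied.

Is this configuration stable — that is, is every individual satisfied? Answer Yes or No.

Yes

(1,1)S 1/1 ok
(1,3)N 2/2 ok
(1,4)N 3/3 ok
(1,5)N 3/3 ok
(1,6)N 3/3 ok
(1,7)N 2/2 ok
(2,1)S 3/3 ok
(2,2)S 2/3 ok
(2,3)N 3/4 ok
(2,4)N 4/4 ok
(2,5)N 4/4 ok
(2,6)N 4/4 ok
(2,7)N 3/3 ok
(3,1)S 3/3 ok
(3,2)S 3/4 ok
(3,3)N 3/4 ok
(3,4)N 4/4 ok
(3,5)N 4/4 ok
(3,6)N 4/4 ok
(3,7)N 3/3 ok
(4,1)S 2/2 ok
(4,2)S 2/3 ok
(4,3)N 2/3 ok
(4,4)N 3/3 ok
(4,5)N 3/3 ok
(4,6)N 3/3 ok
(4,7)N 2/2 ok
All meet the threshold, so the configuration is stable.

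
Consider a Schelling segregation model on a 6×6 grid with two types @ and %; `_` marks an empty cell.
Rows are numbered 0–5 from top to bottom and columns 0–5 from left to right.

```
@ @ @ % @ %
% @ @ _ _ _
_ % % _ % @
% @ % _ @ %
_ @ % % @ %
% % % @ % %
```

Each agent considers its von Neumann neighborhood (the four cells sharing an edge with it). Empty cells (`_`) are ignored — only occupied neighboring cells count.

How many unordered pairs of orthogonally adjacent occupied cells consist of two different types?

22

Scan each occupied cell's neighbors to the right and below so each pair is counted once.
From row 0: 4 unlike of 8 pairs (running 4/8).
From row 1: 3 unlike of 4 pairs (running 7/12).
From row 2: 4 unlike of 6 pairs (running 11/18).
From row 3: 3 unlike of 7 pairs (running 14/25).
From row 4: 6 unlike of 9 pairs (running 20/34).
From row 5: 2 unlike of 5 pairs (running 22/39).
Total adjacent occupied pairs: 39; unlike-type pairs: 22.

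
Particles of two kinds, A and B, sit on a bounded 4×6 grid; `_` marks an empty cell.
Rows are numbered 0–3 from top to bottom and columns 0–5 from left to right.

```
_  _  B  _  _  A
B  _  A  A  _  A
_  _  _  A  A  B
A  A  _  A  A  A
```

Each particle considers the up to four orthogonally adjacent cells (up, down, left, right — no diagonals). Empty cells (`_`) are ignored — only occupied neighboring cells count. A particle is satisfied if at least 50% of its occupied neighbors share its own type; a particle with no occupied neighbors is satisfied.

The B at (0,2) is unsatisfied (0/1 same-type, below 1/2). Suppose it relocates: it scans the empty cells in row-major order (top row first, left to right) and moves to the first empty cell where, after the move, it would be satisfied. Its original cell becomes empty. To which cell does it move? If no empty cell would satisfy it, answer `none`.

(0,0)

Vacating (0,2). Empty cells in order:
  (0,0): 1/1 same-type → satisfied — stop here.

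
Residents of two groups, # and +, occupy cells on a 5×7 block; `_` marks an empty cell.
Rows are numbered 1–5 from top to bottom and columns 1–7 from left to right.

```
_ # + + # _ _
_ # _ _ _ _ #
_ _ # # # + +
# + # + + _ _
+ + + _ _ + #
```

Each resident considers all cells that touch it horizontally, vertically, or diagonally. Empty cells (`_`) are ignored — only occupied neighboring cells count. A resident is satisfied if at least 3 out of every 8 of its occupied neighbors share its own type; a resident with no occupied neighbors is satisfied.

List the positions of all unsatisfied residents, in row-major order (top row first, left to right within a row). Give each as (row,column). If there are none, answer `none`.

(1,3), (1,5), (2,7), (3,5), (4,1), (4,3), (4,4), (5,7)

Row 1: (1,2)# 1/2 ✓ · (1,3)+ 1/3 ✗ · (1,4)+ 1/2 ✓ · (1,5)# 0/1 ✗
Row 2: (2,2)# 2/3 ✓ · (2,7)# 0/2 ✗
Row 3: (3,3)# 3/5 ✓ · (3,4)# 3/5 ✓ · (3,5)# 1/4 ✗ · (3,6)+ 2/4 ✓ · (3,7)+ 1/2 ✓
Row 4: (4,1)# 0/3 ✗ · (4,2)+ 3/6 ✓ · (4,3)# 2/6 ✗ · (4,4)+ 2/6 ✗ · (4,5)+ 3/5 ✓
Row 5: (5,1)+ 2/3 ✓ · (5,2)+ 3/5 ✓ · (5,3)+ 3/4 ✓ · (5,6)+ 1/2 ✓ · (5,7)# 0/1 ✗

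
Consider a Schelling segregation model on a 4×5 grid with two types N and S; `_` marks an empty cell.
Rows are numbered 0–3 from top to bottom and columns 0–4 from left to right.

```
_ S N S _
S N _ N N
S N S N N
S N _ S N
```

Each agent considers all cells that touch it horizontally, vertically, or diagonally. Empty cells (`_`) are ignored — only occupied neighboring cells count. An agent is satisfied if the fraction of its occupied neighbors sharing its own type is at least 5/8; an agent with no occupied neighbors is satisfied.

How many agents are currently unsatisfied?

Row 0: (0,1)S 1/3 not · (0,2)N 2/4 not · (0,3)S 0/3 not
Row 1: (1,0)S 2/4 not · (1,1)N 2/6 not · (1,3)N 4/6 satisfied · (1,4)N 3/4 satisfied
Row 2: (2,0)S 2/5 not · (2,1)N 2/6 not · (2,2)S 1/6 not · (2,3)N 4/6 satisfied · (2,4)N 4/5 satisfied
Row 3: (3,0)S 1/3 not · (3,1)N 1/4 not · (3,3)S 1/4 not · (3,4)N 2/3 satisfied
Unsatisfied: (0,1), (0,2), (0,3), (1,0), (1,1), (2,0), (2,1), (2,2), (3,0), (3,1), (3,3) — 11 in total.

11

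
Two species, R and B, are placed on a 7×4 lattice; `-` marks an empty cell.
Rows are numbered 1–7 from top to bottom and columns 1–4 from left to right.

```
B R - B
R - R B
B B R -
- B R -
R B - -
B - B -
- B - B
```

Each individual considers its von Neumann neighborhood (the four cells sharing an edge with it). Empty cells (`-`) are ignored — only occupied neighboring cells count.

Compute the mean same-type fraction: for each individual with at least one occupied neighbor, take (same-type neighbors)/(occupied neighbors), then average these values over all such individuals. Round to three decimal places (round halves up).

(1,1)B 0/2
(1,2)R 0/1
(1,4)B 1/1
(2,1)R 0/2
(2,3)R 1/2
(2,4)B 1/2
(3,1)B 1/2
(3,2)B 2/3
(3,3)R 2/3
(4,2)B 2/3
(4,3)R 1/2
(5,1)R 0/2
(5,2)B 1/2
(6,1)B 0/1
(6,3)B — no occupied neighbors
(7,2)B — no occupied neighbors
(7,4)B — no occupied neighbors
Sum over 14 individuals: 0/2 + 0/1 + 1/1 + 0/2 + 1/2 + 1/2 + 1/2 + 2/3 + 2/3 + 2/3 + 1/2 + 0/2 + 1/2 + 0/1 = 11/2; mean = 11/2 ÷ 14 = 11/28 = 0.392857… → 0.393.

0.393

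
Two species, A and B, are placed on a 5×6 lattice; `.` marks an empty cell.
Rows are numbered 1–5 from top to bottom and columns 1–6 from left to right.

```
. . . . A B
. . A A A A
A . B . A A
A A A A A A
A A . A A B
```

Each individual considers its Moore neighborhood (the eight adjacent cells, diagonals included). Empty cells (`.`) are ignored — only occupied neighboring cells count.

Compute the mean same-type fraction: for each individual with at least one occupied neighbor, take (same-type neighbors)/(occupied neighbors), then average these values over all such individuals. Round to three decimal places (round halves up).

0.743

Row 1: (1,5)A 3/4 · (1,6)B 0/3
Row 2: (2,3)A 1/2 · (2,4)A 4/5 · (2,5)A 5/6 · (2,6)A 4/5
Row 3: (3,1)A 2/2 · (3,3)B 0/5 · (3,5)A 7/7 · (3,6)A 5/5
Row 4: (4,1)A 4/4 · (4,2)A 5/6 · (4,3)A 4/5 · (4,4)A 5/6 · (4,5)A 6/7 · (4,6)A 4/5
Row 5: (5,1)A 3/3 · (5,2)A 4/4 · (5,4)A 4/4 · (5,5)A 4/5 · (5,6)B 0/3
Sum over 21 individuals: 3/4 + 0/3 + 1/2 + 4/5 + 5/6 + 4/5 + 2/2 + 0/5 + 7/7 + 5/5 + 4/4 + 5/6 + 4/5 + 5/6 + 6/7 + 4/5 + 3/3 + 4/4 + 4/4 + 4/5 + 0/3 = 437/28; mean = 437/28 ÷ 21 = 437/588 = 0.743197… → 0.743.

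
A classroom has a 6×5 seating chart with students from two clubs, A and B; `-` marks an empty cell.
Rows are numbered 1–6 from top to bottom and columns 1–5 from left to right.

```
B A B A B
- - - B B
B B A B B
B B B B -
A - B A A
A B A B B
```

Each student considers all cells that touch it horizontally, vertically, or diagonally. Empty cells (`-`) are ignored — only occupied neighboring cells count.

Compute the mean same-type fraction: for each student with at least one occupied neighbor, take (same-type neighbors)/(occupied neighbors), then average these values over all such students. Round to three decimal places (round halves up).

0.485

Row 1: (1,1)B 0/1 · (1,2)A 0/2 · (1,3)B 1/3 · (1,4)A 0/4 · (1,5)B 2/3
Row 2: (2,4)B 5/7 · (2,5)B 4/5
Row 3: (3,1)B 3/3 · (3,2)B 4/5 · (3,3)A 0/6 · (3,4)B 5/6 · (3,5)B 4/4
Row 4: (4,1)B 3/4 · (4,2)B 5/7 · (4,3)B 5/7 · (4,4)B 4/7
Row 5: (5,1)A 1/4 · (5,3)B 5/7 · (5,4)A 2/7 · (5,5)A 1/4
Row 6: (6,1)A 1/2 · (6,2)B 1/4 · (6,3)A 1/4 · (6,4)B 2/5 · (6,5)B 1/3
Sum over 25 students: 0/1 + 0/2 + 1/3 + 0/4 + 2/3 + 5/7 + 4/5 + 3/3 + 4/5 + 0/6 + 5/6 + 4/4 + 3/4 + 5/7 + 5/7 + 4/7 + 1/4 + 5/7 + 2/7 + 1/4 + 1/2 + 1/4 + 1/4 + 2/5 + 1/3 = 1019/84; mean = 1019/84 ÷ 25 = 1019/2100 = 0.485238… → 0.485.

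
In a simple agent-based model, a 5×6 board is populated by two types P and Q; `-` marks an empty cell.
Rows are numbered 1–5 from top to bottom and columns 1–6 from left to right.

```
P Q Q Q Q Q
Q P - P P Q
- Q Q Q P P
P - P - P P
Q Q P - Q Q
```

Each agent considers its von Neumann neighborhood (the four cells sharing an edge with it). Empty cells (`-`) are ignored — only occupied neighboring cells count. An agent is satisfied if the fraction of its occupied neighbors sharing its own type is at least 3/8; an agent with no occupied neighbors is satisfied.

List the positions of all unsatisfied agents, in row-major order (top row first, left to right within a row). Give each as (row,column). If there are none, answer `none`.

(1,1)P 0/2 not
(1,2)Q 1/3 not
(1,3)Q 2/2 satisfied
(1,4)Q 2/3 satisfied
(1,5)Q 2/3 satisfied
(1,6)Q 2/2 satisfied
(2,1)Q 0/2 not
(2,2)P 0/3 not
(2,4)P 1/3 not
(2,5)P 2/4 satisfied
(2,6)Q 1/3 not
(3,2)Q 1/2 satisfied
(3,3)Q 2/3 satisfied
(3,4)Q 1/3 not
(3,5)P 3/4 satisfied
(3,6)P 2/3 satisfied
(4,1)P 0/1 not
(4,3)P 1/2 satisfied
(4,5)P 2/3 satisfied
(4,6)P 2/3 satisfied
(5,1)Q 1/2 satisfied
(5,2)Q 1/2 satisfied
(5,3)P 1/2 satisfied
(5,5)Q 1/2 satisfied
(5,6)Q 1/2 satisfied

(1,1), (1,2), (2,1), (2,2), (2,4), (2,6), (3,4), (4,1)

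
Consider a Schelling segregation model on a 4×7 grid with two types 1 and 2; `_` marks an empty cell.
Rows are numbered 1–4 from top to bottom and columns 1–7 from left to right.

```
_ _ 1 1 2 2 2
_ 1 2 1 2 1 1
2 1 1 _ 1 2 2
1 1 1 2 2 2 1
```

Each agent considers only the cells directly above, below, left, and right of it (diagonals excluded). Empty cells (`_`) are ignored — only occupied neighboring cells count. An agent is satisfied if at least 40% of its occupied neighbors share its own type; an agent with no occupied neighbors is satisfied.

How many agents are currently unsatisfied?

Row 1: (1,3)1 1/2 satisfied · (1,4)1 2/3 satisfied · (1,5)2 2/3 satisfied · (1,6)2 2/3 satisfied · (1,7)2 1/2 satisfied
Row 2: (2,2)1 1/2 satisfied · (2,3)2 0/4 not · (2,4)1 1/3 not · (2,5)2 1/4 not · (2,6)1 1/4 not · (2,7)1 1/3 not
Row 3: (3,1)2 0/2 not · (3,2)1 3/4 satisfied · (3,3)1 2/3 satisfied · (3,5)1 0/3 not · (3,6)2 2/4 satisfied · (3,7)2 1/3 not
Row 4: (4,1)1 1/2 satisfied · (4,2)1 3/3 satisfied · (4,3)1 2/3 satisfied · (4,4)2 1/2 satisfied · (4,5)2 2/3 satisfied · (4,6)2 2/3 satisfied · (4,7)1 0/2 not
Unsatisfied: (2,3), (2,4), (2,5), (2,6), (2,7), (3,1), (3,5), (3,7), (4,7) — 9 in total.

9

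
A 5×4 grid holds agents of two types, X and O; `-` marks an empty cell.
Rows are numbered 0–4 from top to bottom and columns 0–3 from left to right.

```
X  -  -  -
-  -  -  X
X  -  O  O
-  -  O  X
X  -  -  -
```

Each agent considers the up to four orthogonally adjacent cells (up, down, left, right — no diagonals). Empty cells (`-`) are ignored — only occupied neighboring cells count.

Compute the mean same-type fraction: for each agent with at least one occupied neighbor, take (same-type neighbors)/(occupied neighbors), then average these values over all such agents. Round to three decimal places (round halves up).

0.367

(0,0)X — no occupied neighbors
(1,3)X 0/1
(2,0)X — no occupied neighbors
(2,2)O 2/2
(2,3)O 1/3
(3,2)O 1/2
(3,3)X 0/2
(4,0)X — no occupied neighbors
Sum over 5 agents: 0/1 + 2/2 + 1/3 + 1/2 + 0/2 = 11/6; mean = 11/6 ÷ 5 = 11/30 = 0.366666… → 0.367.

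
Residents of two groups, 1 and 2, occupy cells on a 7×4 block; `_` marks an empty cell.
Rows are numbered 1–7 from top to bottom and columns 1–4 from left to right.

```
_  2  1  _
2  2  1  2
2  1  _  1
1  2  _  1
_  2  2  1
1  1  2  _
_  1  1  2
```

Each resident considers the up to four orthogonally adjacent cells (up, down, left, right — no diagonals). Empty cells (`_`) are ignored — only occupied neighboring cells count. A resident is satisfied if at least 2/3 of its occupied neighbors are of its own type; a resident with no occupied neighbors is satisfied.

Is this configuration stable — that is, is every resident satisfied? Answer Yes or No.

No

(1,2)2 1/2 not
(1,3)1 1/2 not
(2,1)2 2/2 satisfied
(2,2)2 2/4 not
(2,3)1 1/3 not
(2,4)2 0/2 not
(3,1)2 1/3 not
(3,2)1 0/3 not
(3,4)1 1/2 not
(4,1)1 0/2 not
(4,2)2 1/3 not
(4,4)1 2/2 satisfied
(5,2)2 2/3 satisfied
(5,3)2 2/3 satisfied
(5,4)1 1/2 not
(6,1)1 1/1 satisfied
(6,2)1 2/4 not
(6,3)2 1/3 not
(7,2)1 2/2 satisfied
(7,3)1 1/3 not
(7,4)2 0/1 not
For instance (1,2) has only 1/2 same-type neighbors, below 2/3.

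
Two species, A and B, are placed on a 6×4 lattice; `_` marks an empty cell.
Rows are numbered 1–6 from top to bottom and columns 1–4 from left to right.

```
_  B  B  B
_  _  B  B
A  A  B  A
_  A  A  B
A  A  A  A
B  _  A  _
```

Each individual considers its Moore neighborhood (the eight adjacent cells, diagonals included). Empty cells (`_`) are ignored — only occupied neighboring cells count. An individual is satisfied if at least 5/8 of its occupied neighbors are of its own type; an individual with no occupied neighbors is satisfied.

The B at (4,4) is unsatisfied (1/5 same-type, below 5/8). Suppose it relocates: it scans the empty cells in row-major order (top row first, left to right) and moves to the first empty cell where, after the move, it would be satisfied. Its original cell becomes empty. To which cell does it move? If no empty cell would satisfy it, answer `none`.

Vacating (4,4). Empty cells in order:
  (1,1): 1/1 same-type → satisfied — stop here.

(1,1)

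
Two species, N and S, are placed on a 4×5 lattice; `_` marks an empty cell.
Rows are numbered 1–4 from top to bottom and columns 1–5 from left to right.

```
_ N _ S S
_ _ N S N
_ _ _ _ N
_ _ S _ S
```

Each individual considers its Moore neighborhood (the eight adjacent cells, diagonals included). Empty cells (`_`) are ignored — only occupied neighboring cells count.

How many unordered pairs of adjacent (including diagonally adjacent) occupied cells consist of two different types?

Scan each occupied cell's neighbors to the right and below (and the two forward diagonals) so each pair is counted once.
Row 1: N(1,2)–N(2,3)= S(1,4)–S(1,5)= S(1,4)–S(2,4)= S(1,4)–N(2,5)≠ S(1,4)–N(2,3)≠ S(1,5)–N(2,5)≠ S(1,5)–S(2,4)=  → 3/7 unlike.
Row 2: N(2,3)–S(2,4)≠ S(2,4)–N(2,5)≠ S(2,4)–N(3,5)≠ N(2,5)–N(3,5)=  → 3/4 unlike.
Row 3: N(3,5)–S(4,5)≠  → 1/1 unlike.
Total adjacent occupied pairs: 12; unlike-type pairs: 7.

7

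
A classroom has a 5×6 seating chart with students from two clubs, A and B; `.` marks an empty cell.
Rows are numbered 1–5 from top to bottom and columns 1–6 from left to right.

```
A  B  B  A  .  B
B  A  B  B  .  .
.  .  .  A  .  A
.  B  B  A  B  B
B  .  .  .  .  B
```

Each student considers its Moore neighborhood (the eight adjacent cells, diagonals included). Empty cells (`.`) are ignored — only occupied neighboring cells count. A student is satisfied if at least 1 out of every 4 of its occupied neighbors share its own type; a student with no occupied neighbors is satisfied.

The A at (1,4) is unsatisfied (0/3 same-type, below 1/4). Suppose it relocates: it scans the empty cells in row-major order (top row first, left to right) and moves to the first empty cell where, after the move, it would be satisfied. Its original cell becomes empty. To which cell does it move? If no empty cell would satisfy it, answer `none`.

(2,5)

Vacating (1,4). Empty cells in order:
  (1,5): 0/2 same-type → still unsatisfied.
  (2,5): 2/4 same-type → satisfied — stop here.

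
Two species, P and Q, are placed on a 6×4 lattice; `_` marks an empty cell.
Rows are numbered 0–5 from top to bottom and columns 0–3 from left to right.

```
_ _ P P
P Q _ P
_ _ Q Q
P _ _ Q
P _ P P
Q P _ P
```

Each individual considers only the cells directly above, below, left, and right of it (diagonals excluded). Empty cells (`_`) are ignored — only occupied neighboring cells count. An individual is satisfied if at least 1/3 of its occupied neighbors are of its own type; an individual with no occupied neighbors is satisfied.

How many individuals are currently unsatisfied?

4

(0,2)P 1/1 ok
(0,3)P 2/2 ok
(1,0)P 0/1 unhappy
(1,1)Q 0/1 unhappy
(1,3)P 1/2 ok
(2,2)Q 1/1 ok
(2,3)Q 2/3 ok
(3,0)P 1/1 ok
(3,3)Q 1/2 ok
(4,0)P 1/2 ok
(4,2)P 1/1 ok
(4,3)P 2/3 ok
(5,0)Q 0/2 unhappy
(5,1)P 0/1 unhappy
(5,3)P 1/1 ok
Unsatisfied: (1,0), (1,1), (5,0), (5,1) — 4 in total.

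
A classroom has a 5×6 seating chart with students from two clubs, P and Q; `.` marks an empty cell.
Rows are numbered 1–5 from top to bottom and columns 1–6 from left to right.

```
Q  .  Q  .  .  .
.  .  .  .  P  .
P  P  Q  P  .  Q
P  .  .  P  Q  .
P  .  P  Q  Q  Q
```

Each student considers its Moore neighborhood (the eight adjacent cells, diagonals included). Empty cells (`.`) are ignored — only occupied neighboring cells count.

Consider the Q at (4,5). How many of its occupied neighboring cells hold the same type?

Occupied neighbors of (4,5): (3,4)=P, (3,6)=Q, (4,4)=P, (5,4)=Q, (5,5)=Q, (5,6)=Q.
Same type (Q): 4 of 6.

4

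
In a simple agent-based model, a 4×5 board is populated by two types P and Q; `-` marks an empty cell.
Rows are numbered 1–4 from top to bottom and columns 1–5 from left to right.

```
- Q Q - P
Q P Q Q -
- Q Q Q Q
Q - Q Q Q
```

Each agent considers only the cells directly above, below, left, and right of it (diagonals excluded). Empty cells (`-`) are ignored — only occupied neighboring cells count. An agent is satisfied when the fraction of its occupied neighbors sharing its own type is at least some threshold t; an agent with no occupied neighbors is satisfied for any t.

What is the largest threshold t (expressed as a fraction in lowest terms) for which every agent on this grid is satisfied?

0/1

Row 1: (1,2)Q 1/2 · (1,3)Q 2/2 · (1,5)P — no occupied neighbors
Row 2: (2,1)Q 0/1 · (2,2)P 0/4 · (2,3)Q 3/4 · (2,4)Q 2/2
Row 3: (3,2)Q 1/2 · (3,3)Q 4/4 · (3,4)Q 4/4 · (3,5)Q 2/2
Row 4: (4,1)Q — no occupied neighbors · (4,3)Q 2/2 · (4,4)Q 3/3 · (4,5)Q 2/2
The smallest same-type fraction is 0/1 at (2,1), which reduces to 0/1. Any threshold above that leaves this agent unsatisfied.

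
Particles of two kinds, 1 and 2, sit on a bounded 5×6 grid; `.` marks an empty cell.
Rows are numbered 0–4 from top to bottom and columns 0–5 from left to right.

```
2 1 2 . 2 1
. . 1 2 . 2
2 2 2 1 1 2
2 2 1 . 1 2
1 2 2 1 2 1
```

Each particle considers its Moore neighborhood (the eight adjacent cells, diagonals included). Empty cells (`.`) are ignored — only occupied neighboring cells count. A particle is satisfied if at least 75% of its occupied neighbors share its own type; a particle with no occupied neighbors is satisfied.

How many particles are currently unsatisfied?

(0,0)2 0/1 not
(0,1)1 1/3 not
(0,2)2 1/3 not
(0,4)2 2/3 not
(0,5)1 0/2 not
(1,2)1 2/6 not
(1,3)2 3/6 not
(1,5)2 2/4 not
(2,0)2 3/3 satisfied
(2,1)2 4/6 not
(2,2)2 3/6 not
(2,3)1 4/6 not
(2,4)1 2/6 not
(2,5)2 2/4 not
(3,0)2 4/5 satisfied
(3,1)2 6/8 satisfied
(3,2)1 2/7 not
(3,4)1 4/7 not
(3,5)2 2/5 not
(4,0)1 0/3 not
(4,1)2 3/5 not
(4,2)2 2/4 not
(4,3)1 2/4 not
(4,4)2 1/4 not
(4,5)1 1/3 not
Unsatisfied: (0,0), (0,1), (0,2), (0,4), (0,5), (1,2), (1,3), (1,5), (2,1), (2,2), (2,3), (2,4), (2,5), (3,2), (3,4), (3,5), (4,0), (4,1), (4,2), (4,3), (4,4), (4,5) — 22 in total.

22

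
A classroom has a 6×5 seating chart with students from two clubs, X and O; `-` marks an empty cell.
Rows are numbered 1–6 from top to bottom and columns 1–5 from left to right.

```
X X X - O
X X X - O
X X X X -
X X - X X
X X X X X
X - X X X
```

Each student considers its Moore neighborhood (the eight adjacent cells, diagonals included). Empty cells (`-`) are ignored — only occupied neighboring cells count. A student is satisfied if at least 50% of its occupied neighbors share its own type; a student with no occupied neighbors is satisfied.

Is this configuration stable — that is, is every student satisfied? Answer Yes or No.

Row 1: (1,1)X 3/3 ok · (1,2)X 5/5 ok · (1,3)X 3/3 ok · (1,5)O 1/1 ok
Row 2: (2,1)X 5/5 ok · (2,2)X 8/8 ok · (2,3)X 6/6 ok · (2,5)O 1/2 ok
Row 3: (3,1)X 5/5 ok · (3,2)X 7/7 ok · (3,3)X 6/6 ok · (3,4)X 4/5 ok
Row 4: (4,1)X 5/5 ok · (4,2)X 7/7 ok · (4,4)X 6/6 ok · (4,5)X 4/4 ok
Row 5: (5,1)X 4/4 ok · (5,2)X 6/6 ok · (5,3)X 6/6 ok · (5,4)X 7/7 ok · (5,5)X 5/5 ok
Row 6: (6,1)X 2/2 ok · (6,3)X 4/4 ok · (6,4)X 5/5 ok · (6,5)X 3/3 ok
All meet the threshold, so the configuration is stable.

Yes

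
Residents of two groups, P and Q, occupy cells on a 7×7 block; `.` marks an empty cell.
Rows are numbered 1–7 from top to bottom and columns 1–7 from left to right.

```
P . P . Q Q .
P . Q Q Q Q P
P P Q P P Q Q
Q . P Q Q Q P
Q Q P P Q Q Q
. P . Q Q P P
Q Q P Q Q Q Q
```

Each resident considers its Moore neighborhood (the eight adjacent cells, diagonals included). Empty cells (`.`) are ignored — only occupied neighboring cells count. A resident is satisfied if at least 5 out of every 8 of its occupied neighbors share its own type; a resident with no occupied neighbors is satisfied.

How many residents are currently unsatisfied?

(1,1)P 1/1 satisfied
(1,3)P 0/2 not
(1,5)Q 4/4 satisfied
(1,6)Q 3/4 satisfied
(2,1)P 3/3 satisfied
(2,3)Q 2/5 not
(2,4)Q 4/7 not
(2,5)Q 5/7 satisfied
(2,6)Q 5/7 satisfied
(2,7)P 0/4 not
(3,1)P 2/3 satisfied
(3,2)P 3/6 not
(3,3)Q 3/6 not
(3,4)P 2/8 not
(3,5)P 1/8 not
(3,6)Q 5/8 satisfied
(3,7)Q 3/5 not
(4,1)Q 2/4 not
(4,3)P 4/7 not
(4,4)Q 3/8 not
(4,5)Q 5/8 satisfied
(4,6)Q 6/8 satisfied
(4,7)P 0/5 not
(5,1)Q 2/3 satisfied
(5,2)Q 2/5 not
(5,3)P 3/6 not
(5,4)P 2/7 not
(5,5)Q 6/8 satisfied
(5,6)Q 5/8 satisfied
(5,7)Q 2/5 not
(6,2)P 2/6 not
(6,4)Q 4/7 not
(6,5)Q 6/8 satisfied
(6,6)P 1/8 not
(6,7)P 1/5 not
(7,1)Q 1/2 not
(7,2)Q 1/3 not
(7,3)P 1/4 not
(7,4)Q 3/4 satisfied
(7,5)Q 4/5 satisfied
(7,6)Q 3/5 not
(7,7)Q 1/3 not
Unsatisfied: (1,3), (2,3), (2,4), (2,7), (3,2), (3,3), (3,4), (3,5), (3,7), (4,1), (4,3), (4,4), (4,7), (5,2), (5,3), (5,4), (5,7), (6,2), (6,4), (6,6), (6,7), (7,1), (7,2), (7,3), (7,6), (7,7) — 26 in total.

26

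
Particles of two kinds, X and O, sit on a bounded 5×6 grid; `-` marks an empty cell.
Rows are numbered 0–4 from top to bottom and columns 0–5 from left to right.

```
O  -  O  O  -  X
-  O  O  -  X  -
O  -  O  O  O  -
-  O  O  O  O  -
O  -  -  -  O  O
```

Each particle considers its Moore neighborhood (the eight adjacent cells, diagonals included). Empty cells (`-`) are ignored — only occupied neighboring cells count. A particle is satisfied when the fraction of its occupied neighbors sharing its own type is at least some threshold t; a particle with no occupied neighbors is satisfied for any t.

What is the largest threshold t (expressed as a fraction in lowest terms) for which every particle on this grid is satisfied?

(0,0)O 1/1
(0,2)O 3/3
(0,3)O 2/3
(0,5)X 1/1
(1,1)O 5/5
(1,2)O 5/5
(1,4)X 1/4
(2,0)O 2/2
(2,2)O 6/6
(2,3)O 6/7
(2,4)O 3/4
(3,1)O 4/4
(3,2)O 4/4
(3,3)O 6/6
(3,4)O 5/5
(4,0)O 1/1
(4,4)O 3/3
(4,5)O 2/2
The smallest same-type fraction is 1/4 at (1,4), which reduces to 1/4. Any threshold above that leaves this particle unsatisfied.

1/4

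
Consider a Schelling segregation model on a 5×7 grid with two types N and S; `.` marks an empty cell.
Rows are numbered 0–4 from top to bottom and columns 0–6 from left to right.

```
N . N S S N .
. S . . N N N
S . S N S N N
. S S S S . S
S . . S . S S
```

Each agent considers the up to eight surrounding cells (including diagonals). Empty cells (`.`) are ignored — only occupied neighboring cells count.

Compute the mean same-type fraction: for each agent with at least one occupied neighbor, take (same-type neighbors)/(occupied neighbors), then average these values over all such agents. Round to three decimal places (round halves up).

(0,0)N 0/1
(0,2)N 0/2
(0,3)S 1/3
(0,4)S 1/4
(0,5)N 3/4
(1,1)S 2/4
(1,4)N 4/7
(1,5)N 5/7
(1,6)N 4/4
(2,0)S 2/2
(2,2)S 4/5
(2,3)N 1/6
(2,4)S 2/6
(2,5)N 4/7
(2,6)N 3/4
(3,1)S 4/4
(3,2)S 4/5
(3,3)S 5/6
(3,4)S 4/6
(3,6)S 2/4
(4,0)S 1/1
(4,3)S 3/3
(4,5)S 3/3
(4,6)S 2/2
Sum over 24 agents: 0/1 + 0/2 + 1/3 + 1/4 + 3/4 + 2/4 + 4/7 + 5/7 + 4/4 + 2/2 + 4/5 + 1/6 + 2/6 + 4/7 + 3/4 + 4/4 + 4/5 + 5/6 + 4/6 + 2/4 + 1/1 + 3/3 + 3/3 + 2/2 = 6527/420; mean = 6527/420 ÷ 24 = 6527/10080 = 0.647519… → 0.648.

0.648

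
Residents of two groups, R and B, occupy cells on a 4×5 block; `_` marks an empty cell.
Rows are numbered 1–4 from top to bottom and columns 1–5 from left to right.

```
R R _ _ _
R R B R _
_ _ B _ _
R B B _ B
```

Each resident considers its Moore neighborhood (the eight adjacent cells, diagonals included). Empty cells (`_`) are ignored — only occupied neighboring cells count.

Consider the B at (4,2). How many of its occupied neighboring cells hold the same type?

2

Occupied neighbors of (4,2): (3,3)=B, (4,1)=R, (4,3)=B.
Same type (B): 2 of 3.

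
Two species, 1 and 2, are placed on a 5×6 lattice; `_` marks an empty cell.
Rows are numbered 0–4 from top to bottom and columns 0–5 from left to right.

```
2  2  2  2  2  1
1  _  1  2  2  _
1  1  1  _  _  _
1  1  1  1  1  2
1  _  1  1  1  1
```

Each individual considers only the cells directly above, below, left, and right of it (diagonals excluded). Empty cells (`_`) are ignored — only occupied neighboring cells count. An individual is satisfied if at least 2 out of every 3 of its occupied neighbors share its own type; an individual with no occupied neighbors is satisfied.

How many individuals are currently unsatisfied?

Row 0: (0,0)2 1/2 not · (0,1)2 2/2 satisfied · (0,2)2 2/3 satisfied · (0,3)2 3/3 satisfied · (0,4)2 2/3 satisfied · (0,5)1 0/1 not
Row 1: (1,0)1 1/2 not · (1,2)1 1/3 not · (1,3)2 2/3 satisfied · (1,4)2 2/2 satisfied
Row 2: (2,0)1 3/3 satisfied · (2,1)1 3/3 satisfied · (2,2)1 3/3 satisfied
Row 3: (3,0)1 3/3 satisfied · (3,1)1 3/3 satisfied · (3,2)1 4/4 satisfied · (3,3)1 3/3 satisfied · (3,4)1 2/3 satisfied · (3,5)2 0/2 not
Row 4: (4,0)1 1/1 satisfied · (4,2)1 2/2 satisfied · (4,3)1 3/3 satisfied · (4,4)1 3/3 satisfied · (4,5)1 1/2 not
Unsatisfied: (0,0), (0,5), (1,0), (1,2), (3,5), (4,5) — 6 in total.

6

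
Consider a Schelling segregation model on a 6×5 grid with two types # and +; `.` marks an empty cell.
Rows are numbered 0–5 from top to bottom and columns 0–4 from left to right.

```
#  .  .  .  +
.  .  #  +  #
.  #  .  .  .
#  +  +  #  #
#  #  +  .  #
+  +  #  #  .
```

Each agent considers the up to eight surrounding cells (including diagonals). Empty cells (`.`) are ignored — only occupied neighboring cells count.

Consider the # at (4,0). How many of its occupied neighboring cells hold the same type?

Occupied neighbors of (4,0): (3,0)=#, (3,1)=+, (4,1)=#, (5,0)=+, (5,1)=+.
Same type (#): 2 of 5.

2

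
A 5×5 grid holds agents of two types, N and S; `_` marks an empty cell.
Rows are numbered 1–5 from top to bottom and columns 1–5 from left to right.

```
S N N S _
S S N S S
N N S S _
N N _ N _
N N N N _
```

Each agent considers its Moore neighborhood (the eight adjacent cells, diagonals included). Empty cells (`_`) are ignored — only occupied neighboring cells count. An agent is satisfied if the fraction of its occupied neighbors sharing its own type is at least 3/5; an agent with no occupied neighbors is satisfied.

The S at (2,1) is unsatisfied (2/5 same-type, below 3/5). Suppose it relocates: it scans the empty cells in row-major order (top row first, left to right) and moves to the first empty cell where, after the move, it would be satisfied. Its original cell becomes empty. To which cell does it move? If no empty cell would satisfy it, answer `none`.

(1,5)

Vacating (2,1). Empty cells in order:
  (1,5): 3/3 same-type → satisfied — stop here.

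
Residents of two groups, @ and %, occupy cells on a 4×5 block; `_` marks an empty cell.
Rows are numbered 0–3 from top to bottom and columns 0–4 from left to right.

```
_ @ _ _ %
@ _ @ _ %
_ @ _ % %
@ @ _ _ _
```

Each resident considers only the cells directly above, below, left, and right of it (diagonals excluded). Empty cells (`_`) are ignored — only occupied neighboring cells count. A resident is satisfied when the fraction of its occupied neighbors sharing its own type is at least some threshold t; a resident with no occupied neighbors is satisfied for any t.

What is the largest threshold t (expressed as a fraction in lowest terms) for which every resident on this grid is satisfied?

1/1

(0,1)@ — no occupied neighbors
(0,4)% 1/1
(1,0)@ — no occupied neighbors
(1,2)@ — no occupied neighbors
(1,4)% 2/2
(2,1)@ 1/1
(2,3)% 1/1
(2,4)% 2/2
(3,0)@ 1/1
(3,1)@ 2/2
The smallest same-type fraction is 1/1 at (0,4), which reduces to 1/1. Any threshold above that leaves this resident unsatisfied.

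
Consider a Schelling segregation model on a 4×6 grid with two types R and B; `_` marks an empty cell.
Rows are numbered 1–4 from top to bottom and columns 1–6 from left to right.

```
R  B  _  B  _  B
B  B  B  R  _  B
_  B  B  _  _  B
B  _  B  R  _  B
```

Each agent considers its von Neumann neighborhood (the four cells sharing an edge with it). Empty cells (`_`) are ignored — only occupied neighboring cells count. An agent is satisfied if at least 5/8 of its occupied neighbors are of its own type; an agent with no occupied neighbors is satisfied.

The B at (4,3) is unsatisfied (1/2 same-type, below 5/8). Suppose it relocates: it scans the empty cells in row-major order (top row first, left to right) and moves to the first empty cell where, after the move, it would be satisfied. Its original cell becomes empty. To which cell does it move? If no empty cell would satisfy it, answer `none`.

(1,3)

Vacating (4,3). Empty cells in order:
  (1,3): 3/3 same-type → satisfied — stop here.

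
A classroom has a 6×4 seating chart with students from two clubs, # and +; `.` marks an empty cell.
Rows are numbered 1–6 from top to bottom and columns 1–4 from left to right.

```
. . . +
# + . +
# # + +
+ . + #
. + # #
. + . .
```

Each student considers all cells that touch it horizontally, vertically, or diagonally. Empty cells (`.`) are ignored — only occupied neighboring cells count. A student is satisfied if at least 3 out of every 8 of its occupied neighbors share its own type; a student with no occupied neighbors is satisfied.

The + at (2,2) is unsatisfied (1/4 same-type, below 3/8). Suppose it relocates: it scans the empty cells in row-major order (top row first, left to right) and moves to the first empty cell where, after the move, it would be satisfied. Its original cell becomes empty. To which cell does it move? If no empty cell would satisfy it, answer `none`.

Vacating (2,2). Empty cells in order:
  (1,1): 0/1 same-type → still unsatisfied.
  (1,2): 0/1 same-type → still unsatisfied.
  (1,3): 2/2 same-type → satisfied — stop here.

(1,3)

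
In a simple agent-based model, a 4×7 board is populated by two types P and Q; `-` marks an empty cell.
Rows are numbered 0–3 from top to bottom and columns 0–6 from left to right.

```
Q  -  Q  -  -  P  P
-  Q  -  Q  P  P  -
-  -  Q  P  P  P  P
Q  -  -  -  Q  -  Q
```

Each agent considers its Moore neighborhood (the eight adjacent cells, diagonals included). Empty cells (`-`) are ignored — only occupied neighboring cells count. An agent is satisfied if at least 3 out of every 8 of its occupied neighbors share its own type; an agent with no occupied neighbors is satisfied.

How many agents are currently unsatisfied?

(0,0)Q 1/1 satisfied
(0,2)Q 2/2 satisfied
(0,5)P 3/3 satisfied
(0,6)P 2/2 satisfied
(1,1)Q 3/3 satisfied
(1,3)Q 2/5 satisfied
(1,4)P 5/6 satisfied
(1,5)P 6/6 satisfied
(2,2)Q 2/3 satisfied
(2,3)P 2/5 satisfied
(2,4)P 4/6 satisfied
(2,5)P 4/6 satisfied
(2,6)P 2/3 satisfied
(3,0)Q 0/0 satisfied
(3,4)Q 0/3 not
(3,6)Q 0/2 not
Unsatisfied: (3,4), (3,6) — 2 in total.

2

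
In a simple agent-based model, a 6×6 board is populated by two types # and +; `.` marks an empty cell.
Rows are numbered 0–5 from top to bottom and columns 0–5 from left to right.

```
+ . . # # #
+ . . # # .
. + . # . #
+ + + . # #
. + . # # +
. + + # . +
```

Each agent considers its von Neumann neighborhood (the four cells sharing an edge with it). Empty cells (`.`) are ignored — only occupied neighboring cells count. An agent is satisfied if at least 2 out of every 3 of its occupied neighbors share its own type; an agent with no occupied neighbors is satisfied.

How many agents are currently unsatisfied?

Row 0: (0,0)+ 1/1 satisfied · (0,3)# 2/2 satisfied · (0,4)# 3/3 satisfied · (0,5)# 1/1 satisfied
Row 1: (1,0)+ 1/1 satisfied · (1,3)# 3/3 satisfied · (1,4)# 2/2 satisfied
Row 2: (2,1)+ 1/1 satisfied · (2,3)# 1/1 satisfied · (2,5)# 1/1 satisfied
Row 3: (3,0)+ 1/1 satisfied · (3,1)+ 4/4 satisfied · (3,2)+ 1/1 satisfied · (3,4)# 2/2 satisfied · (3,5)# 2/3 satisfied
Row 4: (4,1)+ 2/2 satisfied · (4,3)# 2/2 satisfied · (4,4)# 2/3 satisfied · (4,5)+ 1/3 not
Row 5: (5,1)+ 2/2 satisfied · (5,2)+ 1/2 not · (5,3)# 1/2 not · (5,5)+ 1/1 satisfied
Unsatisfied: (4,5), (5,2), (5,3) — 3 in total.

3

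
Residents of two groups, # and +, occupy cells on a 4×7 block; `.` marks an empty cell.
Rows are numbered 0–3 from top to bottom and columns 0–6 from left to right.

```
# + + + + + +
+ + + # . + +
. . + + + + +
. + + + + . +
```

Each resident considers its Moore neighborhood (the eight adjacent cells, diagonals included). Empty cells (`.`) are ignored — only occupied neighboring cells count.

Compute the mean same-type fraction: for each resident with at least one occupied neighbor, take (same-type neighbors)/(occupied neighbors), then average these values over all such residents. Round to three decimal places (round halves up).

0.826

(0,0)# 0/3
(0,1)+ 4/5
(0,2)+ 4/5
(0,3)+ 3/4
(0,4)+ 3/4
(0,5)+ 4/4
(0,6)+ 3/3
(1,0)+ 2/3
(1,1)+ 5/6
(1,2)+ 6/7
(1,3)# 0/7
(1,5)+ 7/7
(1,6)+ 5/5
(2,2)+ 6/7
(2,3)+ 6/7
(2,4)+ 5/6
(2,5)+ 6/6
(2,6)+ 4/4
(3,1)+ 2/2
(3,2)+ 4/4
(3,3)+ 5/5
(3,4)+ 4/4
(3,6)+ 2/2
Sum over 23 residents: 0/3 + 4/5 + 4/5 + 3/4 + 3/4 + 4/4 + 3/3 + 2/3 + 5/6 + 6/7 + 0/7 + 7/7 + 5/5 + 6/7 + 6/7 + 5/6 + 6/6 + 4/4 + 2/2 + 4/4 + 5/5 + 4/4 + 2/2 = 3991/210; mean = 3991/210 ÷ 23 = 3991/4830 = 0.826293… → 0.826.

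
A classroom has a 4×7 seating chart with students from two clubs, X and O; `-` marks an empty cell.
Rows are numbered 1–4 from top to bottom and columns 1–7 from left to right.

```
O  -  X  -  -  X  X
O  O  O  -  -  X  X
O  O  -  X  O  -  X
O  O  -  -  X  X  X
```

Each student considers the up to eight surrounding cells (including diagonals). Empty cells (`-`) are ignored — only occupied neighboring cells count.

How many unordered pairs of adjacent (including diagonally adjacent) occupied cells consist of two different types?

7

Scan each occupied cell's neighbors to the right and below (and the two forward diagonals) so each pair is counted once.
Row 1: O(1,1)–O(2,1)= O(1,1)–O(2,2)= X(1,3)–O(2,3)≠ X(1,3)–O(2,2)≠ X(1,6)–X(1,7)= X(1,6)–X(2,6)= X(1,6)–X(2,7)= X(1,7)–X(2,7)= X(1,7)–X(2,6)=  → 2/9 unlike.
Row 2: O(2,1)–O(2,2)= O(2,1)–O(3,1)= O(2,1)–O(3,2)= O(2,2)–O(2,3)= O(2,2)–O(3,2)= O(2,2)–O(3,1)= O(2,3)–X(3,4)≠ O(2,3)–O(3,2)= X(2,6)–X(2,7)= X(2,6)–X(3,7)= X(2,6)–O(3,5)≠ X(2,7)–X(3,7)=  → 2/12 unlike.
Row 3: O(3,1)–O(3,2)= O(3,1)–O(4,1)= O(3,1)–O(4,2)= O(3,2)–O(4,2)= O(3,2)–O(4,1)= X(3,4)–O(3,5)≠ X(3,4)–X(4,5)= O(3,5)–X(4,5)≠ O(3,5)–X(4,6)≠ X(3,7)–X(4,7)= X(3,7)–X(4,6)=  → 3/11 unlike.
Row 4: O(4,1)–O(4,2)= X(4,5)–X(4,6)= X(4,6)–X(4,7)=  → 0/3 unlike.
Total adjacent occupied pairs: 35; unlike-type pairs: 7.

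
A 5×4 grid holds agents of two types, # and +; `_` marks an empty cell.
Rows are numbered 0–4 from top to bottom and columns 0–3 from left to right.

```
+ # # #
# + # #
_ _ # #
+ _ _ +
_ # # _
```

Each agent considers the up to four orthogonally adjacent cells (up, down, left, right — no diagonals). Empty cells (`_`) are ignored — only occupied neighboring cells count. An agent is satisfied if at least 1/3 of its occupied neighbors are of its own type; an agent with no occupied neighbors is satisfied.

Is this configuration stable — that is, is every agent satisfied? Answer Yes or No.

(0,0)+ 0/2 not
(0,1)# 1/3 satisfied
(0,2)# 3/3 satisfied
(0,3)# 2/2 satisfied
(1,0)# 0/2 not
(1,1)+ 0/3 not
(1,2)# 3/4 satisfied
(1,3)# 3/3 satisfied
(2,2)# 2/2 satisfied
(2,3)# 2/3 satisfied
(3,0)+ 0/0 satisfied
(3,3)+ 0/1 not
(4,1)# 1/1 satisfied
(4,2)# 1/1 satisfied
For instance (0,0) has only 0/2 same-type neighbors, below 1/3.

No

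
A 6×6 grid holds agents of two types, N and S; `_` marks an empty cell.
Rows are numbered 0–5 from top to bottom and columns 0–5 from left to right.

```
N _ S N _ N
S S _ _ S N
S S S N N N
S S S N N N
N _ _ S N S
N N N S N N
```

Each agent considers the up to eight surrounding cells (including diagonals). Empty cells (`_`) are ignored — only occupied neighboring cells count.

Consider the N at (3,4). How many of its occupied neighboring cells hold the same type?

6

Occupied neighbors of (3,4): (2,3)=N, (2,4)=N, (2,5)=N, (3,3)=N, (3,5)=N, (4,3)=S, (4,4)=N, (4,5)=S.
Same type (N): 6 of 8.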